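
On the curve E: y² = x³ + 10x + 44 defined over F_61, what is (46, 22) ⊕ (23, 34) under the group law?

(46, 22) + (23, 34). λ = (34 - 22)/(23 - 46) ≡ 12/38 mod 61. 38⁻¹ ≡ 53 (mod 61), so λ ≡ 26.
  x = λ² - 46 - 23 = 676 - 69 ≡ 58; y = λ·(46 - 58) - 22 ≡ 32. → (58, 32)

(58, 32)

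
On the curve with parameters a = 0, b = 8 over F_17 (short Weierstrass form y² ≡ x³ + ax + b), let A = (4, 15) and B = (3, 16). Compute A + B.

(4, 15) + (3, 16). λ = (16 - 15)/(3 - 4) ≡ 1/16 mod 17. 16⁻¹ ≡ 16 (mod 17) since 16·16 = 256 ≡ 1, so λ ≡ 16.
  x = λ² - 4 - 3 = 256 - 7 ≡ 11; y = λ·(4 - 11) - 15 ≡ 9. → (11, 9)

(11, 9)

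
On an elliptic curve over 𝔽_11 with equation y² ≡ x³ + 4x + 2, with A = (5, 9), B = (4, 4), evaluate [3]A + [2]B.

First 3A:
Repeated addition: build up to 3A.
2A: tangent at (5, 9): λ = (3·5² + 4)/(2·9) ≡ 2/7. 7⁻¹ ≡ 8 (mod 11), so λ ≡ 2·8 ≡ 5.
  x = λ² - 5 - 5 = 25 - 10 ≡ 4; y = λ·(5 - 4) - 9 ≡ 7. → (4, 7)
3A: (4, 7) + (5, 9). λ = (9 - 7)/(5 - 4) ≡ 2/1 mod 11. 1⁻¹ ≡ 1 (mod 11) since 1·1 = 1 ≡ 1, so λ ≡ 2.
  x = λ² - 4 - 5 = 4 - 9 ≡ 6; y = λ·(4 - 6) - 7 ≡ 0. → (6, 0)
3A = (6, 0).
Next 2B:
Repeated addition: build up to 2B.
2B: tangent at (4, 4): λ = (3·4² + 4)/(2·4) ≡ 8/8. 8⁻¹ ≡ 7 (mod 11) since 8·7 = 56 ≡ 1, so λ ≡ 8·7 ≡ 1.
  x = λ² - 4 - 4 = 1 - 8 ≡ 4; y = λ·(4 - 4) - 4 ≡ 7. → (4, 7)
2B = (4, 7).
Finally 3A + 2B:
(6, 0) + (4, 7). λ = (7 - 0)/(4 - 6) ≡ 7/9 mod 11. 9⁻¹ ≡ 5 (mod 11), so λ ≡ 2.
  x = λ² - 6 - 4 = 4 - 10 ≡ 5; y = λ·(6 - 5) - 0 ≡ 2. → (5, 2)

(5, 2)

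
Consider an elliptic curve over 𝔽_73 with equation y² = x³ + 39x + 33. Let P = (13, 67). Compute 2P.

tangent at (13, 67): λ = (3·13² + 39)/(2·67) ≡ 35/61. 61⁻¹ ≡ 6 (mod 73) since 61·6 = 366 ≡ 1, so λ ≡ 35·6 ≡ 64.
  x = λ² - 13 - 13 = 4096 - 26 ≡ 55; y = λ·(13 - 55) - 67 ≡ 19. → (55, 19)

(55, 19)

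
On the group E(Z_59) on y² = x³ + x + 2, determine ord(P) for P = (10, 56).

2P: tangent at (10, 56): λ = (3·10² + 1)/(2·56) ≡ 6/53. 53⁻¹ ≡ 49 (mod 59), so λ ≡ 6·49 ≡ 58.
  x = λ² - 10 - 10 = 3364 - 20 ≡ 40; y = λ·(10 - 40) - 56 ≡ 33. → (40, 33)
3P: (40, 33) + (10, 56). λ = (56 - 33)/(10 - 40) ≡ 23/29 mod 59. 29⁻¹ ≡ 57 (mod 59), so λ ≡ 13.
  x = λ² - 40 - 10 = 169 - 50 ≡ 1; y = λ·(40 - 1) - 33 ≡ 2. → (1, 2)
4P: (1, 2) + (10, 56). λ = (56 - 2)/(10 - 1) ≡ 54/9 mod 59. 9⁻¹ ≡ 46 (mod 59), so λ ≡ 6.
  x = λ² - 1 - 10 = 36 - 11 ≡ 25; y = λ·(1 - 25) - 2 ≡ 31. → (25, 31)
5P: (25, 31) + (10, 56). λ = (56 - 31)/(10 - 25) ≡ 25/44 mod 59. 44⁻¹ ≡ 55 (mod 59), so λ ≡ 18.
  x = λ² - 25 - 10 = 324 - 35 ≡ 53; y = λ·(25 - 53) - 31 ≡ 55. → (53, 55)
6P: (53, 55) + (10, 56). λ = (56 - 55)/(10 - 53) ≡ 1/16 mod 59. 16⁻¹ ≡ 48 (mod 59), so λ ≡ 48.
  x = λ² - 53 - 10 = 2304 - 63 ≡ 58; y = λ·(53 - 58) - 55 ≡ 0. → (58, 0)
7P: (58, 0) + (10, 56). λ = (56 - 0)/(10 - 58) ≡ 56/11 mod 59. 11⁻¹ ≡ 43 (mod 59) since 11·43 = 473 ≡ 1, so λ ≡ 48.
  x = λ² - 58 - 10 = 2304 - 68 ≡ 53; y = λ·(58 - 53) - 0 ≡ 4. → (53, 4)
8P: (53, 4) + (10, 56). λ = (56 - 4)/(10 - 53) ≡ 52/16 mod 59. 16⁻¹ ≡ 48 (mod 59) since 16·48 = 768 ≡ 1, so λ ≡ 18.
  x = λ² - 53 - 10 = 324 - 63 ≡ 25; y = λ·(53 - 25) - 4 ≡ 28. → (25, 28)
9P: (25, 28) + (10, 56). λ = (56 - 28)/(10 - 25) ≡ 28/44 mod 59. 44⁻¹ ≡ 55 (mod 59) since 44·55 = 2420 ≡ 1, so λ ≡ 6.
  x = λ² - 25 - 10 = 36 - 35 ≡ 1; y = λ·(25 - 1) - 28 ≡ 57. → (1, 57)
10P: (1, 57) + (10, 56). λ = (56 - 57)/(10 - 1) ≡ 58/9 mod 59. 9⁻¹ ≡ 46 (mod 59), so λ ≡ 13.
  x = λ² - 1 - 10 = 169 - 11 ≡ 40; y = λ·(1 - 40) - 57 ≡ 26. → (40, 26)
11P: (40, 26) + (10, 56). λ = (56 - 26)/(10 - 40) ≡ 30/29 mod 59. 29⁻¹ ≡ 57 (mod 59), so λ ≡ 58.
  x = λ² - 40 - 10 = 3364 - 50 ≡ 10; y = λ·(40 - 10) - 26 ≡ 3. → (10, 3)
12P: (10, 3) + (10, 56): same x and y₁ ≡ -y₂, so the sum is O.
12P = O, so the order is 12.

12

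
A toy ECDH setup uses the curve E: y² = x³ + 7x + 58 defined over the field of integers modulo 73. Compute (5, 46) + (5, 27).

The two points share x = 5 and their y-coordinates satisfy 46 + 27 ≡ 0 (mod 73), so they are inverses. Their sum is O.

O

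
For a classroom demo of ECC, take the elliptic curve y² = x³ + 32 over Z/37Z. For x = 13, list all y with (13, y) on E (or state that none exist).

x³ + 0x + 32 = 2229 ≡ 9 (mod 37).
Square roots of 9 mod 37: 3 and 34 (since 3² = 9 ≡ 9).

3, 34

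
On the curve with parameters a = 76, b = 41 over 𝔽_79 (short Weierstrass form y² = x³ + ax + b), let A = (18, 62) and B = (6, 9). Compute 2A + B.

First 2A:
Repeated addition: build up to 2A.
2A: tangent at (18, 62): λ = (3·18² + 76)/(2·62) ≡ 21/45. 45⁻¹ ≡ 72 (mod 79) since 45·72 = 3240 ≡ 1, so λ ≡ 21·72 ≡ 11.
  x = λ² - 18 - 18 = 121 - 36 ≡ 6; y = λ·(18 - 6) - 62 ≡ 70. → (6, 70)
2A = (6, 70).
Finally 2A + B:
(6, 70) + (6, 9): same x and y₁ ≡ -y₂, so the sum is the point at infinity.

O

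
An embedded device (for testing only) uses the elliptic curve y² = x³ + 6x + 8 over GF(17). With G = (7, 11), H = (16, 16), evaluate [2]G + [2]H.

First 2G:
Repeated addition: build up to 2G.
2G: tangent at (7, 11): λ = (3·7² + 6)/(2·11) ≡ 0/5. 5⁻¹ ≡ 7 (mod 17) since 5·7 = 35 ≡ 1, so λ ≡ 0·7 ≡ 0.
  x = λ² - 7 - 7 = 0 - 14 ≡ 3; y = λ·(7 - 3) - 11 ≡ 6. → (3, 6)
2G = (3, 6).
Next 2H:
Repeated addition: build up to 2H.
2H: tangent at (16, 16): λ = (3·16² + 6)/(2·16) ≡ 9/15. 15⁻¹ ≡ 8 (mod 17) since 15·8 = 120 ≡ 1, so λ ≡ 9·8 ≡ 4.
  x = λ² - 16 - 16 = 16 - 32 ≡ 1; y = λ·(16 - 1) - 16 ≡ 10. → (1, 10)
2H = (1, 10).
Finally 2G + 2H:
(3, 6) + (1, 10). λ = (10 - 6)/(1 - 3) ≡ 4/15 mod 17. 15⁻¹ ≡ 8 (mod 17), so λ ≡ 15.
  x = λ² - 3 - 1 = 225 - 4 ≡ 0; y = λ·(3 - 0) - 6 ≡ 5. → (0, 5)

(0, 5)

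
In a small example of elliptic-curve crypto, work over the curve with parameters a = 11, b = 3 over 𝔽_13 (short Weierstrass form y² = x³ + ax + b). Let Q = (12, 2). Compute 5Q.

(6, 8)

Double-and-add on 5 = (101)₂. Start with Q = (12, 2) for the leading 1-bit.
double: tangent at (12, 2): λ = (3·12² + 11)/(2·2) ≡ 1/4. 4⁻¹ ≡ 10 (mod 13) since 4·10 = 40 ≡ 1, so λ ≡ 1·10 ≡ 10.
  x = λ² - 12 - 12 = 100 - 24 ≡ 11; y = λ·(12 - 11) - 2 ≡ 8. → (11, 8)
double: tangent at (11, 8): λ = (3·11² + 11)/(2·8) ≡ 10/3. 3⁻¹ ≡ 9 (mod 13) since 3·9 = 27 ≡ 1, so λ ≡ 10·9 ≡ 12.
  x = λ² - 11 - 11 = 144 - 22 ≡ 5; y = λ·(11 - 5) - 8 ≡ 12. → (5, 12)
add Q: (5, 12) + (12, 2). λ = (2 - 12)/(12 - 5) ≡ 3/7 mod 13. 7⁻¹ ≡ 2 (mod 13), so λ ≡ 6.
  x = λ² - 5 - 12 = 36 - 17 ≡ 6; y = λ·(5 - 6) - 12 ≡ 8. → (6, 8)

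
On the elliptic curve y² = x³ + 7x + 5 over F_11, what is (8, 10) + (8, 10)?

tangent at (8, 10): λ = (3·8² + 7)/(2·10) ≡ 1/9. 9⁻¹ ≡ 5 (mod 11), so λ ≡ 1·5 ≡ 5.
  x = λ² - 8 - 8 = 25 - 16 ≡ 9; y = λ·(8 - 9) - 10 ≡ 7. → (9, 7)

(9, 7)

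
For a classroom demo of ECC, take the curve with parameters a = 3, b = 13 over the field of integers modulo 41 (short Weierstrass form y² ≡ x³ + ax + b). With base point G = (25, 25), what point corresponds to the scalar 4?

(23, 21)

Double-and-add on 4 = (100)₂. Start with G = (25, 25) for the leading 1-bit.
double: tangent at (25, 25): λ = (3·25² + 3)/(2·25) ≡ 33/9. 9⁻¹ ≡ 32 (mod 41), so λ ≡ 33·32 ≡ 31.
  x = λ² - 25 - 25 = 961 - 50 ≡ 9; y = λ·(25 - 9) - 25 ≡ 20. → (9, 20)
double: tangent at (9, 20): λ = (3·9² + 3)/(2·20) ≡ 0/40. 40⁻¹ ≡ 40 (mod 41), so λ ≡ 0·40 ≡ 0.
  x = λ² - 9 - 9 = 0 - 18 ≡ 23; y = λ·(9 - 23) - 20 ≡ 21. → (23, 21)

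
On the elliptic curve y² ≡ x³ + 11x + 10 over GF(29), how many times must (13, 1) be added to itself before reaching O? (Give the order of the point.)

2P: tangent at (13, 1): λ = (3·13² + 11)/(2·1) ≡ 25/2. 2⁻¹ ≡ 15 (mod 29), so λ ≡ 25·15 ≡ 27.
  x = λ² - 13 - 13 = 729 - 26 ≡ 7; y = λ·(13 - 7) - 1 ≡ 16. → (7, 16)
3P: (7, 16) + (13, 1). λ = (1 - 16)/(13 - 7) ≡ 14/6 mod 29. 6⁻¹ ≡ 5 (mod 29), so λ ≡ 12.
  x = λ² - 7 - 13 = 144 - 20 ≡ 8; y = λ·(7 - 8) - 16 ≡ 1. → (8, 1)
4P: (8, 1) + (13, 1). λ = (1 - 1)/(13 - 8) ≡ 0/5 mod 29. 5⁻¹ ≡ 6 (mod 29), so λ ≡ 0.
  x = λ² - 8 - 13 = 0 - 21 ≡ 8; y = λ·(8 - 8) - 1 ≡ 28. → (8, 28)
5P: (8, 28) + (13, 1). λ = (1 - 28)/(13 - 8) ≡ 2/5 mod 29. 5⁻¹ ≡ 6 (mod 29), so λ ≡ 12.
  x = λ² - 8 - 13 = 144 - 21 ≡ 7; y = λ·(8 - 7) - 28 ≡ 13. → (7, 13)
6P: (7, 13) + (13, 1). λ = (1 - 13)/(13 - 7) ≡ 17/6 mod 29. 6⁻¹ ≡ 5 (mod 29), so λ ≡ 27.
  x = λ² - 7 - 13 = 729 - 20 ≡ 13; y = λ·(7 - 13) - 13 ≡ 28. → (13, 28)
7P: (13, 28) + (13, 1): same x and y₁ ≡ -y₂, so the sum is O.
7P = O, so the order is 7.

7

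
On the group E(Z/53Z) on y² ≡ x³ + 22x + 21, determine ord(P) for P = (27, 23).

7

2P: tangent at (27, 23): λ = (3·27² + 22)/(2·23) ≡ 36/46. 46⁻¹ ≡ 15 (mod 53) since 46·15 = 690 ≡ 1, so λ ≡ 36·15 ≡ 10.
  x = λ² - 27 - 27 = 100 - 54 ≡ 46; y = λ·(27 - 46) - 23 ≡ 52. → (46, 52)
3P: (46, 52) + (27, 23). λ = (23 - 52)/(27 - 46) ≡ 24/34 mod 53. 34⁻¹ ≡ 39 (mod 53) since 34·39 = 1326 ≡ 1, so λ ≡ 35.
  x = λ² - 46 - 27 = 1225 - 73 ≡ 39; y = λ·(46 - 39) - 52 ≡ 34. → (39, 34)
4P: (39, 34) + (27, 23). λ = (23 - 34)/(27 - 39) ≡ 42/41 mod 53. 41⁻¹ ≡ 22 (mod 53), so λ ≡ 23.
  x = λ² - 39 - 27 = 529 - 66 ≡ 39; y = λ·(39 - 39) - 34 ≡ 19. → (39, 19)
5P: (39, 19) + (27, 23). λ = (23 - 19)/(27 - 39) ≡ 4/41 mod 53. 41⁻¹ ≡ 22 (mod 53) since 41·22 = 902 ≡ 1, so λ ≡ 35.
  x = λ² - 39 - 27 = 1225 - 66 ≡ 46; y = λ·(39 - 46) - 19 ≡ 1. → (46, 1)
6P: (46, 1) + (27, 23). λ = (23 - 1)/(27 - 46) ≡ 22/34 mod 53. 34⁻¹ ≡ 39 (mod 53), so λ ≡ 10.
  x = λ² - 46 - 27 = 100 - 73 ≡ 27; y = λ·(46 - 27) - 1 ≡ 30. → (27, 30)
7P: (27, 30) + (27, 23): same x and y₁ ≡ -y₂, so the sum is O.
7P = O, so the order is 7.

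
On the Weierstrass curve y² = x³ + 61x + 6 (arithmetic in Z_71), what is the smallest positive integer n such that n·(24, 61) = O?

2P: tangent at (24, 61): λ = (3·24² + 61)/(2·61) ≡ 14/51. 51⁻¹ ≡ 39 (mod 71) since 51·39 = 1989 ≡ 1, so λ ≡ 14·39 ≡ 49.
  x = λ² - 24 - 24 = 2401 - 48 ≡ 10; y = λ·(24 - 10) - 61 ≡ 57. → (10, 57)
3P: (10, 57) + (24, 61). λ = (61 - 57)/(24 - 10) ≡ 4/14 mod 71. 14⁻¹ ≡ 66 (mod 71), so λ ≡ 51.
  x = λ² - 10 - 24 = 2601 - 34 ≡ 11; y = λ·(10 - 11) - 57 ≡ 34. → (11, 34)
4P: (11, 34) + (24, 61). λ = (61 - 34)/(24 - 11) ≡ 27/13 mod 71. 13⁻¹ ≡ 11 (mod 71), so λ ≡ 13.
  x = λ² - 11 - 24 = 169 - 35 ≡ 63; y = λ·(11 - 63) - 34 ≡ 0. → (63, 0)
5P: (63, 0) + (24, 61). λ = (61 - 0)/(24 - 63) ≡ 61/32 mod 71. 32⁻¹ ≡ 20 (mod 71) since 32·20 = 640 ≡ 1, so λ ≡ 13.
  x = λ² - 63 - 24 = 169 - 87 ≡ 11; y = λ·(63 - 11) - 0 ≡ 37. → (11, 37)
6P: (11, 37) + (24, 61). λ = (61 - 37)/(24 - 11) ≡ 24/13 mod 71. 13⁻¹ ≡ 11 (mod 71), so λ ≡ 51.
  x = λ² - 11 - 24 = 2601 - 35 ≡ 10; y = λ·(11 - 10) - 37 ≡ 14. → (10, 14)
7P: (10, 14) + (24, 61). λ = (61 - 14)/(24 - 10) ≡ 47/14 mod 71. 14⁻¹ ≡ 66 (mod 71), so λ ≡ 49.
  x = λ² - 10 - 24 = 2401 - 34 ≡ 24; y = λ·(10 - 24) - 14 ≡ 10. → (24, 10)
8P: (24, 10) + (24, 61): same x and y₁ ≡ -y₂, so the sum is O.
8P = O, so the order is 8.

8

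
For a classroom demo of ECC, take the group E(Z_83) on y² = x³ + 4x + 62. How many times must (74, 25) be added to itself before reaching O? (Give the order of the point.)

4

2P: tangent at (74, 25): λ = (3·74² + 4)/(2·25) ≡ 81/50. 50⁻¹ ≡ 5 (mod 83), so λ ≡ 81·5 ≡ 73.
  x = λ² - 74 - 74 = 5329 - 148 ≡ 35; y = λ·(74 - 35) - 25 ≡ 0. → (35, 0)
3P: (35, 0) + (74, 25). λ = (25 - 0)/(74 - 35) ≡ 25/39 mod 83. 39⁻¹ ≡ 66 (mod 83), so λ ≡ 73.
  x = λ² - 35 - 74 = 5329 - 109 ≡ 74; y = λ·(35 - 74) - 0 ≡ 58. → (74, 58)
4P: (74, 58) + (74, 25): same x and y₁ ≡ -y₂, so the sum is O.
4P = O, so the order is 4.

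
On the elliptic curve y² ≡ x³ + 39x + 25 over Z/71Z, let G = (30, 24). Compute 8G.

Repeated addition: build up to 8G.
2G: tangent at (30, 24): λ = (3·30² + 39)/(2·24) ≡ 41/48. 48⁻¹ ≡ 37 (mod 71), so λ ≡ 41·37 ≡ 26.
  x = λ² - 30 - 30 = 676 - 60 ≡ 48; y = λ·(30 - 48) - 24 ≡ 5. → (48, 5)
3G: (48, 5) + (30, 24). λ = (24 - 5)/(30 - 48) ≡ 19/53 mod 71. 53⁻¹ ≡ 67 (mod 71), so λ ≡ 66.
  x = λ² - 48 - 30 = 4356 - 78 ≡ 18; y = λ·(48 - 18) - 5 ≡ 58. → (18, 58)
4G: (18, 58) + (30, 24). λ = (24 - 58)/(30 - 18) ≡ 37/12 mod 71. 12⁻¹ ≡ 6 (mod 71) since 12·6 = 72 ≡ 1, so λ ≡ 9.
  x = λ² - 18 - 30 = 81 - 48 ≡ 33; y = λ·(18 - 33) - 58 ≡ 20. → (33, 20)
5G: (33, 20) + (30, 24). λ = (24 - 20)/(30 - 33) ≡ 4/68 mod 71. 68⁻¹ ≡ 47 (mod 71), so λ ≡ 46.
  x = λ² - 33 - 30 = 2116 - 63 ≡ 65; y = λ·(33 - 65) - 20 ≡ 70. → (65, 70)
6G: (65, 70) + (30, 24). λ = (24 - 70)/(30 - 65) ≡ 25/36 mod 71. 36⁻¹ ≡ 2 (mod 71) since 36·2 = 72 ≡ 1, so λ ≡ 50.
  x = λ² - 65 - 30 = 2500 - 95 ≡ 62; y = λ·(65 - 62) - 70 ≡ 9. → (62, 9)
7G: (62, 9) + (30, 24). λ = (24 - 9)/(30 - 62) ≡ 15/39 mod 71. 39⁻¹ ≡ 51 (mod 71), so λ ≡ 55.
  x = λ² - 62 - 30 = 3025 - 92 ≡ 22; y = λ·(62 - 22) - 9 ≡ 61. → (22, 61)
8G: (22, 61) + (30, 24). λ = (24 - 61)/(30 - 22) ≡ 34/8 mod 71. 8⁻¹ ≡ 9 (mod 71), so λ ≡ 22.
  x = λ² - 22 - 30 = 484 - 52 ≡ 6; y = λ·(22 - 6) - 61 ≡ 7. → (6, 7)

(6, 7)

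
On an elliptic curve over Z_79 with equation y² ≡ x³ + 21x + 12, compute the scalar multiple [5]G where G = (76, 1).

Double-and-add on 5 = (101)₂. Start with G = (76, 1) for the leading 1-bit.
double: tangent at (76, 1): λ = (3·76² + 21)/(2·1) ≡ 48/2. 2⁻¹ ≡ 40 (mod 79), so λ ≡ 48·40 ≡ 24.
  x = λ² - 76 - 76 = 576 - 152 ≡ 29; y = λ·(76 - 29) - 1 ≡ 21. → (29, 21)
double: tangent at (29, 21): λ = (3·29² + 21)/(2·21) ≡ 16/42. 42⁻¹ ≡ 32 (mod 79) since 42·32 = 1344 ≡ 1, so λ ≡ 16·32 ≡ 38.
  x = λ² - 29 - 29 = 1444 - 58 ≡ 43; y = λ·(29 - 43) - 21 ≡ 0. → (43, 0)
add G: (43, 0) + (76, 1). λ = (1 - 0)/(76 - 43) ≡ 1/33 mod 79. 33⁻¹ ≡ 12 (mod 79) since 33·12 = 396 ≡ 1, so λ ≡ 12.
  x = λ² - 43 - 76 = 144 - 119 ≡ 25; y = λ·(43 - 25) - 0 ≡ 58. → (25, 58)

(25, 58)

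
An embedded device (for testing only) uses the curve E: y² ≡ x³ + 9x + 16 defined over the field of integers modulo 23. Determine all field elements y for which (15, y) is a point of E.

x³ + 9x + 16 = 3526 ≡ 7 (mod 23).
7 is a non-residue mod 23; no y exists.

none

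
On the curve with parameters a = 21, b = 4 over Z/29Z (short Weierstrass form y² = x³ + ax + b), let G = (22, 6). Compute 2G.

(7, 1)

tangent at (22, 6): λ = (3·22² + 21)/(2·6) ≡ 23/12. 12⁻¹ ≡ 17 (mod 29) since 12·17 = 204 ≡ 1, so λ ≡ 23·17 ≡ 14.
  x = λ² - 22 - 22 = 196 - 44 ≡ 7; y = λ·(22 - 7) - 6 ≡ 1. → (7, 1)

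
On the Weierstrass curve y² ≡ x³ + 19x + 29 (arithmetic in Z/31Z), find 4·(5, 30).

(4, 18)

Write G = (5, 30).
Repeated addition: build up to 4G.
2G: tangent at (5, 30): λ = (3·5² + 19)/(2·30) ≡ 1/29. 29⁻¹ ≡ 15 (mod 31) since 29·15 = 435 ≡ 1, so λ ≡ 1·15 ≡ 15.
  x = λ² - 5 - 5 = 225 - 10 ≡ 29; y = λ·(5 - 29) - 30 ≡ 13. → (29, 13)
3G: (29, 13) + (5, 30). λ = (30 - 13)/(5 - 29) ≡ 17/7 mod 31. 7⁻¹ ≡ 9 (mod 31), so λ ≡ 29.
  x = λ² - 29 - 5 = 841 - 34 ≡ 1; y = λ·(29 - 1) - 13 ≡ 24. → (1, 24)
4G: (1, 24) + (5, 30). λ = (30 - 24)/(5 - 1) ≡ 6/4 mod 31. 4⁻¹ ≡ 8 (mod 31) since 4·8 = 32 ≡ 1, so λ ≡ 17.
  x = λ² - 1 - 5 = 289 - 6 ≡ 4; y = λ·(1 - 4) - 24 ≡ 18. → (4, 18)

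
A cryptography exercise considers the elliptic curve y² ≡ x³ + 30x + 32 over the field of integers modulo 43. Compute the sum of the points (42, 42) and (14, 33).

(8, 15)

(42, 42) + (14, 33). λ = (33 - 42)/(14 - 42) ≡ 34/15 mod 43. 15⁻¹ ≡ 23 (mod 43) since 15·23 = 345 ≡ 1, so λ ≡ 8.
  x = λ² - 42 - 14 = 64 - 56 ≡ 8; y = λ·(42 - 8) - 42 ≡ 15. → (8, 15)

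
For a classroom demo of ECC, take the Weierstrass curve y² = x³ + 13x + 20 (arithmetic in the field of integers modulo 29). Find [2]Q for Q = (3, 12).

tangent at (3, 12): λ = (3·3² + 13)/(2·12) ≡ 11/24. 24⁻¹ ≡ 23 (mod 29), so λ ≡ 11·23 ≡ 21.
  x = λ² - 3 - 3 = 441 - 6 ≡ 0; y = λ·(3 - 0) - 12 ≡ 22. → (0, 22)

(0, 22)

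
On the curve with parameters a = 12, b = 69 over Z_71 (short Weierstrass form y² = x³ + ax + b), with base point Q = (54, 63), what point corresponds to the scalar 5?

(63, 10)

Repeated addition: build up to 5Q.
2Q: tangent at (54, 63): λ = (3·54² + 12)/(2·63) ≡ 27/55. 55⁻¹ ≡ 31 (mod 71) since 55·31 = 1705 ≡ 1, so λ ≡ 27·31 ≡ 56.
  x = λ² - 54 - 54 = 3136 - 108 ≡ 46; y = λ·(54 - 46) - 63 ≡ 30. → (46, 30)
3Q: (46, 30) + (54, 63). λ = (63 - 30)/(54 - 46) ≡ 33/8 mod 71. 8⁻¹ ≡ 9 (mod 71) since 8·9 = 72 ≡ 1, so λ ≡ 13.
  x = λ² - 46 - 54 = 169 - 100 ≡ 69; y = λ·(46 - 69) - 30 ≡ 26. → (69, 26)
4Q: (69, 26) + (54, 63). λ = (63 - 26)/(54 - 69) ≡ 37/56 mod 71. 56⁻¹ ≡ 52 (mod 71), so λ ≡ 7.
  x = λ² - 69 - 54 = 49 - 123 ≡ 68; y = λ·(69 - 68) - 26 ≡ 52. → (68, 52)
5Q: (68, 52) + (54, 63). λ = (63 - 52)/(54 - 68) ≡ 11/57 mod 71. 57⁻¹ ≡ 5 (mod 71), so λ ≡ 55.
  x = λ² - 68 - 54 = 3025 - 122 ≡ 63; y = λ·(68 - 63) - 52 ≡ 10. → (63, 10)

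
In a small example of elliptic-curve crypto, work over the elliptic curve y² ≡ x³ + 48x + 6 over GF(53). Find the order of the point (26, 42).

4

2P: tangent at (26, 42): λ = (3·26² + 48)/(2·42) ≡ 9/31. 31⁻¹ ≡ 12 (mod 53), so λ ≡ 9·12 ≡ 2.
  x = λ² - 26 - 26 = 4 - 52 ≡ 5; y = λ·(26 - 5) - 42 ≡ 0. → (5, 0)
3P: (5, 0) + (26, 42). λ = (42 - 0)/(26 - 5) ≡ 42/21 mod 53. 21⁻¹ ≡ 48 (mod 53) since 21·48 = 1008 ≡ 1, so λ ≡ 2.
  x = λ² - 5 - 26 = 4 - 31 ≡ 26; y = λ·(5 - 26) - 0 ≡ 11. → (26, 11)
4P: (26, 11) + (26, 42): same x and y₁ ≡ -y₂, so the sum is O.
4P = O, so the order is 4.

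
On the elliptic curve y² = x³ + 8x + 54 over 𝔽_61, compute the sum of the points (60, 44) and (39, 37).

(57, 18)

(60, 44) + (39, 37). λ = (37 - 44)/(39 - 60) ≡ 54/40 mod 61. 40⁻¹ ≡ 29 (mod 61), so λ ≡ 41.
  x = λ² - 60 - 39 = 1681 - 99 ≡ 57; y = λ·(60 - 57) - 44 ≡ 18. → (57, 18)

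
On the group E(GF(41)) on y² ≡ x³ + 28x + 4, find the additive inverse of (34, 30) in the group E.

-(34, 30) = (34, -30 mod 41) = (34, 11).

(34, 11)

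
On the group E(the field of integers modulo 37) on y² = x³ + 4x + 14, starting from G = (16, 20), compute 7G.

(16, 20)

Double-and-add on 7 = (111)₂. Start with G = (16, 20) for the leading 1-bit.
double: tangent at (16, 20): λ = (3·16² + 4)/(2·20) ≡ 32/3. 3⁻¹ ≡ 25 (mod 37) since 3·25 = 75 ≡ 1, so λ ≡ 32·25 ≡ 23.
  x = λ² - 16 - 16 = 529 - 32 ≡ 16; y = λ·(16 - 16) - 20 ≡ 17. → (16, 17)
add G: (16, 17) + (16, 20): same x and y₁ ≡ -y₂, so the sum is 𝒪.
double: 𝒪 + 𝒪 = 𝒪 (identity).
add G: 𝒪 + (16, 20) = (16, 20) (identity).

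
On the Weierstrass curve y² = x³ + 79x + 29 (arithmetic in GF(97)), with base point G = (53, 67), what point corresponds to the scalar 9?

Double-and-add on 9 = (1001)₂. Start with G = (53, 67) for the leading 1-bit.
double: tangent at (53, 67): λ = (3·53² + 79)/(2·67) ≡ 67/37. 37⁻¹ ≡ 21 (mod 97), so λ ≡ 67·21 ≡ 49.
  x = λ² - 53 - 53 = 2401 - 106 ≡ 64; y = λ·(53 - 64) - 67 ≡ 73. → (64, 73)
double: tangent at (64, 73): λ = (3·64² + 79)/(2·73) ≡ 48/49. 49⁻¹ ≡ 2 (mod 97), so λ ≡ 48·2 ≡ 96.
  x = λ² - 64 - 64 = 9216 - 128 ≡ 67; y = λ·(64 - 67) - 73 ≡ 27. → (67, 27)
double: tangent at (67, 27): λ = (3·67² + 79)/(2·27) ≡ 63/54. 54⁻¹ ≡ 9 (mod 97) since 54·9 = 486 ≡ 1, so λ ≡ 63·9 ≡ 82.
  x = λ² - 67 - 67 = 6724 - 134 ≡ 91; y = λ·(67 - 91) - 27 ≡ 42. → (91, 42)
add G: (91, 42) + (53, 67). λ = (67 - 42)/(53 - 91) ≡ 25/59 mod 97. 59⁻¹ ≡ 74 (mod 97) since 59·74 = 4366 ≡ 1, so λ ≡ 7.
  x = λ² - 91 - 53 = 49 - 144 ≡ 2; y = λ·(91 - 2) - 42 ≡ 96. → (2, 96)

(2, 96)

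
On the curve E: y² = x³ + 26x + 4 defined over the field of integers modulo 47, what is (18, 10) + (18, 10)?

(18, 37)

tangent at (18, 10): λ = (3·18² + 26)/(2·10) ≡ 11/20. 20⁻¹ ≡ 40 (mod 47), so λ ≡ 11·40 ≡ 17.
  x = λ² - 18 - 18 = 289 - 36 ≡ 18; y = λ·(18 - 18) - 10 ≡ 37. → (18, 37)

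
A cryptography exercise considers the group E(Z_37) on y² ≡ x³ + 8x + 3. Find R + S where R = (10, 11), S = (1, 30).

(10, 11) + (1, 30). λ = (30 - 11)/(1 - 10) ≡ 19/28 mod 37. 28⁻¹ ≡ 4 (mod 37), so λ ≡ 2.
  x = λ² - 10 - 1 = 4 - 11 ≡ 30; y = λ·(10 - 30) - 11 ≡ 23. → (30, 23)

(30, 23)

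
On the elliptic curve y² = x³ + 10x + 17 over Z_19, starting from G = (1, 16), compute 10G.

O

Double-and-add on 10 = (1010)₂. Start with G = (1, 16) for the leading 1-bit.
double: tangent at (1, 16): λ = (3·1² + 10)/(2·16) ≡ 13/13. 13⁻¹ ≡ 3 (mod 19) since 13·3 = 39 ≡ 1, so λ ≡ 13·3 ≡ 1.
  x = λ² - 1 - 1 = 1 - 2 ≡ 18; y = λ·(1 - 18) - 16 ≡ 5. → (18, 5)
double: tangent at (18, 5): λ = (3·18² + 10)/(2·5) ≡ 13/10. 10⁻¹ ≡ 2 (mod 19) since 10·2 = 20 ≡ 1, so λ ≡ 13·2 ≡ 7.
  x = λ² - 18 - 18 = 49 - 36 ≡ 13; y = λ·(18 - 13) - 5 ≡ 11. → (13, 11)
add G: (13, 11) + (1, 16). λ = (16 - 11)/(1 - 13) ≡ 5/7 mod 19. 7⁻¹ ≡ 11 (mod 19) since 7·11 = 77 ≡ 1, so λ ≡ 17.
  x = λ² - 13 - 1 = 289 - 14 ≡ 9; y = λ·(13 - 9) - 11 ≡ 0. → (9, 0)
double: (9, 0) + (9, 0): same x and y₁ ≡ -y₂, so the sum is 𝒪.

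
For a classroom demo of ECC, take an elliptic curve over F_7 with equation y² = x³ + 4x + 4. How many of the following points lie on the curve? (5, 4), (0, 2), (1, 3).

3

(5, 4): 4² ≡ 2, rhs ≡ 2 → on.
(0, 2): 2² ≡ 4, rhs ≡ 4 → on.
(1, 3): 3² ≡ 2, rhs ≡ 2 → on.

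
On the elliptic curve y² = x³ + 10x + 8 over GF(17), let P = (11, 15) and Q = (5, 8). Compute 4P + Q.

(0, 12)

First 4P:
Double-and-add on 4 = (100)₂. Start with P = (11, 15) for the leading 1-bit.
double: tangent at (11, 15): λ = (3·11² + 10)/(2·15) ≡ 16/13. 13⁻¹ ≡ 4 (mod 17) since 13·4 = 52 ≡ 1, so λ ≡ 16·4 ≡ 13.
  x = λ² - 11 - 11 = 169 - 22 ≡ 11; y = λ·(11 - 11) - 15 ≡ 2. → (11, 2)
double: tangent at (11, 2): λ = (3·11² + 10)/(2·2) ≡ 16/4. 4⁻¹ ≡ 13 (mod 17), so λ ≡ 16·13 ≡ 4.
  x = λ² - 11 - 11 = 16 - 22 ≡ 11; y = λ·(11 - 11) - 2 ≡ 15. → (11, 15)
4P = (11, 15).
Finally 4P + Q:
(11, 15) + (5, 8). λ = (8 - 15)/(5 - 11) ≡ 10/11 mod 17. 11⁻¹ ≡ 14 (mod 17) since 11·14 = 154 ≡ 1, so λ ≡ 4.
  x = λ² - 11 - 5 = 16 - 16 ≡ 0; y = λ·(11 - 0) - 15 ≡ 12. → (0, 12)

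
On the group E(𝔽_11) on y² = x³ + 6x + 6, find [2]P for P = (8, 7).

tangent at (8, 7): λ = (3·8² + 6)/(2·7) ≡ 0/3. 3⁻¹ ≡ 4 (mod 11), so λ ≡ 0·4 ≡ 0.
  x = λ² - 8 - 8 = 0 - 16 ≡ 6; y = λ·(8 - 6) - 7 ≡ 4. → (6, 4)

(6, 4)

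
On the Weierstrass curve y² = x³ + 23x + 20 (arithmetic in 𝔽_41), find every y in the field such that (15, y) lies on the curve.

3, 38

x³ + 23x + 20 = 3740 ≡ 9 (mod 41).
Square roots of 9 mod 41: 3 and 38 (since 3² = 9 ≡ 9).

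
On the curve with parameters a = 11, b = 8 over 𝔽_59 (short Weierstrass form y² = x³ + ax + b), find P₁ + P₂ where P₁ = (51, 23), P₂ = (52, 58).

(1, 16)

(51, 23) + (52, 58). λ = (58 - 23)/(52 - 51) ≡ 35/1 mod 59. 1⁻¹ ≡ 1 (mod 59), so λ ≡ 35.
  x = λ² - 51 - 52 = 1225 - 103 ≡ 1; y = λ·(51 - 1) - 23 ≡ 16. → (1, 16)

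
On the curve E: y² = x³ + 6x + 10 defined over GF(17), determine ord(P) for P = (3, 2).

2P: tangent at (3, 2): λ = (3·3² + 6)/(2·2) ≡ 16/4. 4⁻¹ ≡ 13 (mod 17) since 4·13 = 52 ≡ 1, so λ ≡ 16·13 ≡ 4.
  x = λ² - 3 - 3 = 16 - 6 ≡ 10; y = λ·(3 - 10) - 2 ≡ 4. → (10, 4)
3P: (10, 4) + (3, 2). λ = (2 - 4)/(3 - 10) ≡ 15/10 mod 17. 10⁻¹ ≡ 12 (mod 17), so λ ≡ 10.
  x = λ² - 10 - 3 = 100 - 13 ≡ 2; y = λ·(10 - 2) - 4 ≡ 8. → (2, 8)
4P: (2, 8) + (3, 2). λ = (2 - 8)/(3 - 2) ≡ 11/1 mod 17. 1⁻¹ ≡ 1 (mod 17), so λ ≡ 11.
  x = λ² - 2 - 3 = 121 - 5 ≡ 14; y = λ·(2 - 14) - 8 ≡ 13. → (14, 13)
5P: (14, 13) + (3, 2). λ = (2 - 13)/(3 - 14) ≡ 6/6 mod 17. 6⁻¹ ≡ 3 (mod 17) since 6·3 = 18 ≡ 1, so λ ≡ 1.
  x = λ² - 14 - 3 = 1 - 17 ≡ 1; y = λ·(14 - 1) - 13 ≡ 0. → (1, 0)
6P: (1, 0) + (3, 2). λ = (2 - 0)/(3 - 1) ≡ 2/2 mod 17. 2⁻¹ ≡ 9 (mod 17), so λ ≡ 1.
  x = λ² - 1 - 3 = 1 - 4 ≡ 14; y = λ·(1 - 14) - 0 ≡ 4. → (14, 4)
7P: (14, 4) + (3, 2). λ = (2 - 4)/(3 - 14) ≡ 15/6 mod 17. 6⁻¹ ≡ 3 (mod 17), so λ ≡ 11.
  x = λ² - 14 - 3 = 121 - 17 ≡ 2; y = λ·(14 - 2) - 4 ≡ 9. → (2, 9)
8P: (2, 9) + (3, 2). λ = (2 - 9)/(3 - 2) ≡ 10/1 mod 17. 1⁻¹ ≡ 1 (mod 17) since 1·1 = 1 ≡ 1, so λ ≡ 10.
  x = λ² - 2 - 3 = 100 - 5 ≡ 10; y = λ·(2 - 10) - 9 ≡ 13. → (10, 13)
9P: (10, 13) + (3, 2). λ = (2 - 13)/(3 - 10) ≡ 6/10 mod 17. 10⁻¹ ≡ 12 (mod 17) since 10·12 = 120 ≡ 1, so λ ≡ 4.
  x = λ² - 10 - 3 = 16 - 13 ≡ 3; y = λ·(10 - 3) - 13 ≡ 15. → (3, 15)
10P: (3, 15) + (3, 2): same x and y₁ ≡ -y₂, so the sum is O.
10P = O, so the order is 10.

10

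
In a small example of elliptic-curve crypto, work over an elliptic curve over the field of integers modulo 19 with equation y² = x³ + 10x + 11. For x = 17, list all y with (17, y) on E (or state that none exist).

x³ + 10x + 11 = 5094 ≡ 2 (mod 19).
2 is a non-residue mod 19; no y exists.

none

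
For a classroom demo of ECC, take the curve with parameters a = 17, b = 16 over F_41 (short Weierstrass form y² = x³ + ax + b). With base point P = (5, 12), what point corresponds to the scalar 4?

(34, 28)

Double-and-add on 4 = (100)₂. Start with P = (5, 12) for the leading 1-bit.
double: tangent at (5, 12): λ = (3·5² + 17)/(2·12) ≡ 10/24. 24⁻¹ ≡ 12 (mod 41) since 24·12 = 288 ≡ 1, so λ ≡ 10·12 ≡ 38.
  x = λ² - 5 - 5 = 1444 - 10 ≡ 40; y = λ·(5 - 40) - 12 ≡ 11. → (40, 11)
double: tangent at (40, 11): λ = (3·40² + 17)/(2·11) ≡ 20/22. 22⁻¹ ≡ 28 (mod 41), so λ ≡ 20·28 ≡ 27.
  x = λ² - 40 - 40 = 729 - 80 ≡ 34; y = λ·(40 - 34) - 11 ≡ 28. → (34, 28)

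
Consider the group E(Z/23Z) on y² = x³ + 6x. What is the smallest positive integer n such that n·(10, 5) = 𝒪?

8

2P: tangent at (10, 5): λ = (3·10² + 6)/(2·5) ≡ 7/10. 10⁻¹ ≡ 7 (mod 23), so λ ≡ 7·7 ≡ 3.
  x = λ² - 10 - 10 = 9 - 20 ≡ 12; y = λ·(10 - 12) - 5 ≡ 12. → (12, 12)
3P: (12, 12) + (10, 5). λ = (5 - 12)/(10 - 12) ≡ 16/21 mod 23. 21⁻¹ ≡ 11 (mod 23) since 21·11 = 231 ≡ 1, so λ ≡ 15.
  x = λ² - 12 - 10 = 225 - 22 ≡ 19; y = λ·(12 - 19) - 12 ≡ 21. → (19, 21)
4P: (19, 21) + (10, 5). λ = (5 - 21)/(10 - 19) ≡ 7/14 mod 23. 14⁻¹ ≡ 5 (mod 23), so λ ≡ 12.
  x = λ² - 19 - 10 = 144 - 29 ≡ 0; y = λ·(19 - 0) - 21 ≡ 0. → (0, 0)
5P: (0, 0) + (10, 5). λ = (5 - 0)/(10 - 0) ≡ 5/10 mod 23. 10⁻¹ ≡ 7 (mod 23) since 10·7 = 70 ≡ 1, so λ ≡ 12.
  x = λ² - 0 - 10 = 144 - 10 ≡ 19; y = λ·(0 - 19) - 0 ≡ 2. → (19, 2)
6P: (19, 2) + (10, 5). λ = (5 - 2)/(10 - 19) ≡ 3/14 mod 23. 14⁻¹ ≡ 5 (mod 23), so λ ≡ 15.
  x = λ² - 19 - 10 = 225 - 29 ≡ 12; y = λ·(19 - 12) - 2 ≡ 11. → (12, 11)
7P: (12, 11) + (10, 5). λ = (5 - 11)/(10 - 12) ≡ 17/21 mod 23. 21⁻¹ ≡ 11 (mod 23) since 21·11 = 231 ≡ 1, so λ ≡ 3.
  x = λ² - 12 - 10 = 9 - 22 ≡ 10; y = λ·(12 - 10) - 11 ≡ 18. → (10, 18)
8P: (10, 18) + (10, 5): same x and y₁ ≡ -y₂, so the sum is 𝒪.
8P = 𝒪, so the order is 8.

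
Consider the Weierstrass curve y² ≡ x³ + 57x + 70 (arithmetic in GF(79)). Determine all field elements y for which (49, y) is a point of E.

x³ + 57x + 70 = 120512 ≡ 37 (mod 79).
37 is a non-residue mod 79; no y exists.

none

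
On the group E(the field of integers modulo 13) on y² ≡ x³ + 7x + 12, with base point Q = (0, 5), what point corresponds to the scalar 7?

(0, 8)

Repeated addition: build up to 7Q.
2Q: tangent at (0, 5): λ = (3·0² + 7)/(2·5) ≡ 7/10. 10⁻¹ ≡ 4 (mod 13) since 10·4 = 40 ≡ 1, so λ ≡ 7·4 ≡ 2.
  x = λ² - 0 - 0 = 4 - 0 ≡ 4; y = λ·(0 - 4) - 5 ≡ 0. → (4, 0)
3Q: (4, 0) + (0, 5). λ = (5 - 0)/(0 - 4) ≡ 5/9 mod 13. 9⁻¹ ≡ 3 (mod 13), so λ ≡ 2.
  x = λ² - 4 - 0 = 4 - 4 ≡ 0; y = λ·(4 - 0) - 0 ≡ 8. → (0, 8)
4Q: (0, 8) + (0, 5): same x and y₁ ≡ -y₂, so the sum is O.
5Q: O + (0, 5) = (0, 5) (identity).
6Q: tangent at (0, 5): λ = (3·0² + 7)/(2·5) ≡ 7/10. 10⁻¹ ≡ 4 (mod 13), so λ ≡ 7·4 ≡ 2.
  x = λ² - 0 - 0 = 4 - 0 ≡ 4; y = λ·(0 - 4) - 5 ≡ 0. → (4, 0)
7Q: (4, 0) + (0, 5). λ = (5 - 0)/(0 - 4) ≡ 5/9 mod 13. 9⁻¹ ≡ 3 (mod 13), so λ ≡ 2.
  x = λ² - 4 - 0 = 4 - 4 ≡ 0; y = λ·(4 - 0) - 0 ≡ 8. → (0, 8)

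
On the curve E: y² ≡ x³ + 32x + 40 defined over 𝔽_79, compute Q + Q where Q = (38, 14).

tangent at (38, 14): λ = (3·38² + 32)/(2·14) ≡ 19/28. 28⁻¹ ≡ 48 (mod 79) since 28·48 = 1344 ≡ 1, so λ ≡ 19·48 ≡ 43.
  x = λ² - 38 - 38 = 1849 - 76 ≡ 35; y = λ·(38 - 35) - 14 ≡ 36. → (35, 36)

(35, 36)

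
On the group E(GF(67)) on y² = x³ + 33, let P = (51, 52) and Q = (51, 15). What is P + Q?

O

The two points share x = 51 and their y-coordinates satisfy 52 + 15 ≡ 0 (mod 67), so they are inverses. Their sum is 𝒪.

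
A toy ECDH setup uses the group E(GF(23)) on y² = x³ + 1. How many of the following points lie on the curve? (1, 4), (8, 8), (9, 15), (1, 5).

1

(1, 4): 4² ≡ 16, rhs ≡ 2 → off.
(8, 8): 8² ≡ 18, rhs ≡ 7 → off.
(9, 15): 15² ≡ 18, rhs ≡ 17 → off.
(1, 5): 5² ≡ 2, rhs ≡ 2 → on.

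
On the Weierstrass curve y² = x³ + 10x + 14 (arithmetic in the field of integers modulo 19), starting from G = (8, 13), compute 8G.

Double-and-add on 8 = (1000)₂. Start with G = (8, 13) for the leading 1-bit.
double: tangent at (8, 13): λ = (3·8² + 10)/(2·13) ≡ 12/7. 7⁻¹ ≡ 11 (mod 19) since 7·11 = 77 ≡ 1, so λ ≡ 12·11 ≡ 18.
  x = λ² - 8 - 8 = 324 - 16 ≡ 4; y = λ·(8 - 4) - 13 ≡ 2. → (4, 2)
double: tangent at (4, 2): λ = (3·4² + 10)/(2·2) ≡ 1/4. 4⁻¹ ≡ 5 (mod 19) since 4·5 = 20 ≡ 1, so λ ≡ 1·5 ≡ 5.
  x = λ² - 4 - 4 = 25 - 8 ≡ 17; y = λ·(4 - 17) - 2 ≡ 9. → (17, 9)
double: tangent at (17, 9): λ = (3·17² + 10)/(2·9) ≡ 3/18. 18⁻¹ ≡ 18 (mod 19) since 18·18 = 324 ≡ 1, so λ ≡ 3·18 ≡ 16.
  x = λ² - 17 - 17 = 256 - 34 ≡ 13; y = λ·(17 - 13) - 9 ≡ 17. → (13, 17)

(13, 17)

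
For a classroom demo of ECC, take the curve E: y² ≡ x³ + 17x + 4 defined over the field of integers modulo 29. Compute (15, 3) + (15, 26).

The two points share x = 15 and their y-coordinates satisfy 3 + 26 ≡ 0 (mod 29), so they are inverses. Their sum is 𝒪.

O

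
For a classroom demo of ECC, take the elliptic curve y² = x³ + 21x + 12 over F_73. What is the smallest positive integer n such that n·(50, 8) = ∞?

11

2P: tangent at (50, 8): λ = (3·50² + 21)/(2·8) ≡ 2/16. 16⁻¹ ≡ 32 (mod 73) since 16·32 = 512 ≡ 1, so λ ≡ 2·32 ≡ 64.
  x = λ² - 50 - 50 = 4096 - 100 ≡ 54; y = λ·(50 - 54) - 8 ≡ 28. → (54, 28)
3P: (54, 28) + (50, 8). λ = (8 - 28)/(50 - 54) ≡ 53/69 mod 73. 69⁻¹ ≡ 18 (mod 73), so λ ≡ 5.
  x = λ² - 54 - 50 = 25 - 104 ≡ 67; y = λ·(54 - 67) - 28 ≡ 53. → (67, 53)
4P: (67, 53) + (50, 8). λ = (8 - 53)/(50 - 67) ≡ 28/56 mod 73. 56⁻¹ ≡ 30 (mod 73) since 56·30 = 1680 ≡ 1, so λ ≡ 37.
  x = λ² - 67 - 50 = 1369 - 117 ≡ 11; y = λ·(67 - 11) - 53 ≡ 48. → (11, 48)
5P: (11, 48) + (50, 8). λ = (8 - 48)/(50 - 11) ≡ 33/39 mod 73. 39⁻¹ ≡ 15 (mod 73), so λ ≡ 57.
  x = λ² - 11 - 50 = 3249 - 61 ≡ 49; y = λ·(11 - 49) - 48 ≡ 49. → (49, 49)
6P: (49, 49) + (50, 8). λ = (8 - 49)/(50 - 49) ≡ 32/1 mod 73. 1⁻¹ ≡ 1 (mod 73), so λ ≡ 32.
  x = λ² - 49 - 50 = 1024 - 99 ≡ 49; y = λ·(49 - 49) - 49 ≡ 24. → (49, 24)
7P: (49, 24) + (50, 8). λ = (8 - 24)/(50 - 49) ≡ 57/1 mod 73. 1⁻¹ ≡ 1 (mod 73) since 1·1 = 1 ≡ 1, so λ ≡ 57.
  x = λ² - 49 - 50 = 3249 - 99 ≡ 11; y = λ·(49 - 11) - 24 ≡ 25. → (11, 25)
8P: (11, 25) + (50, 8). λ = (8 - 25)/(50 - 11) ≡ 56/39 mod 73. 39⁻¹ ≡ 15 (mod 73) since 39·15 = 585 ≡ 1, so λ ≡ 37.
  x = λ² - 11 - 50 = 1369 - 61 ≡ 67; y = λ·(11 - 67) - 25 ≡ 20. → (67, 20)
9P: (67, 20) + (50, 8). λ = (8 - 20)/(50 - 67) ≡ 61/56 mod 73. 56⁻¹ ≡ 30 (mod 73) since 56·30 = 1680 ≡ 1, so λ ≡ 5.
  x = λ² - 67 - 50 = 25 - 117 ≡ 54; y = λ·(67 - 54) - 20 ≡ 45. → (54, 45)
10P: (54, 45) + (50, 8). λ = (8 - 45)/(50 - 54) ≡ 36/69 mod 73. 69⁻¹ ≡ 18 (mod 73), so λ ≡ 64.
  x = λ² - 54 - 50 = 4096 - 104 ≡ 50; y = λ·(54 - 50) - 45 ≡ 65. → (50, 65)
11P: (50, 65) + (50, 8): same x and y₁ ≡ -y₂, so the sum is ∞.
11P = ∞, so the order is 11.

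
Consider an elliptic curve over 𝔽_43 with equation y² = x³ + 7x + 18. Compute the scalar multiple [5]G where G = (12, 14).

(26, 24)

Double-and-add on 5 = (101)₂. Start with G = (12, 14) for the leading 1-bit.
double: tangent at (12, 14): λ = (3·12² + 7)/(2·14) ≡ 9/28. 28⁻¹ ≡ 20 (mod 43) since 28·20 = 560 ≡ 1, so λ ≡ 9·20 ≡ 8.
  x = λ² - 12 - 12 = 64 - 24 ≡ 40; y = λ·(12 - 40) - 14 ≡ 20. → (40, 20)
double: tangent at (40, 20): λ = (3·40² + 7)/(2·20) ≡ 34/40. 40⁻¹ ≡ 14 (mod 43), so λ ≡ 34·14 ≡ 3.
  x = λ² - 40 - 40 = 9 - 80 ≡ 15; y = λ·(40 - 15) - 20 ≡ 12. → (15, 12)
add G: (15, 12) + (12, 14). λ = (14 - 12)/(12 - 15) ≡ 2/40 mod 43. 40⁻¹ ≡ 14 (mod 43), so λ ≡ 28.
  x = λ² - 15 - 12 = 784 - 27 ≡ 26; y = λ·(15 - 26) - 12 ≡ 24. → (26, 24)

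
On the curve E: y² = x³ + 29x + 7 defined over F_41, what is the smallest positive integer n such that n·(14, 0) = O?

2

2P: (14, 0) + (14, 0): same x and y₁ ≡ -y₂, so the sum is O.
2P = O, so the order is 2.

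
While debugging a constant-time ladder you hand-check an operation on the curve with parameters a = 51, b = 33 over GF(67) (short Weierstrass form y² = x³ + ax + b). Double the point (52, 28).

tangent at (52, 28): λ = (3·52² + 51)/(2·28) ≡ 56/56. 56⁻¹ ≡ 6 (mod 67) since 56·6 = 336 ≡ 1, so λ ≡ 56·6 ≡ 1.
  x = λ² - 52 - 52 = 1 - 104 ≡ 31; y = λ·(52 - 31) - 28 ≡ 60. → (31, 60)

(31, 60)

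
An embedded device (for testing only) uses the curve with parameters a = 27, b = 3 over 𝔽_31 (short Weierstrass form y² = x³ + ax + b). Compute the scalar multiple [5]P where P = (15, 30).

Double-and-add on 5 = (101)₂. Start with P = (15, 30) for the leading 1-bit.
double: tangent at (15, 30): λ = (3·15² + 27)/(2·30) ≡ 20/29. 29⁻¹ ≡ 15 (mod 31) since 29·15 = 435 ≡ 1, so λ ≡ 20·15 ≡ 21.
  x = λ² - 15 - 15 = 441 - 30 ≡ 8; y = λ·(15 - 8) - 30 ≡ 24. → (8, 24)
double: tangent at (8, 24): λ = (3·8² + 27)/(2·24) ≡ 2/17. 17⁻¹ ≡ 11 (mod 31), so λ ≡ 2·11 ≡ 22.
  x = λ² - 8 - 8 = 484 - 16 ≡ 3; y = λ·(8 - 3) - 24 ≡ 24. → (3, 24)
add P: (3, 24) + (15, 30). λ = (30 - 24)/(15 - 3) ≡ 6/12 mod 31. 12⁻¹ ≡ 13 (mod 31) since 12·13 = 156 ≡ 1, so λ ≡ 16.
  x = λ² - 3 - 15 = 256 - 18 ≡ 21; y = λ·(3 - 21) - 24 ≡ 29. → (21, 29)

(21, 29)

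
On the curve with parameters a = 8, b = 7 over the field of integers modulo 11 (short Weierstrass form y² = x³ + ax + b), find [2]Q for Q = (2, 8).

tangent at (2, 8): λ = (3·2² + 8)/(2·8) ≡ 9/5. 5⁻¹ ≡ 9 (mod 11), so λ ≡ 9·9 ≡ 4.
  x = λ² - 2 - 2 = 16 - 4 ≡ 1; y = λ·(2 - 1) - 8 ≡ 7. → (1, 7)

(1, 7)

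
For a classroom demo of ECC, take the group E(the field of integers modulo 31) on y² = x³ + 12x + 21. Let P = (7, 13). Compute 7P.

Double-and-add on 7 = (111)₂. Start with P = (7, 13) for the leading 1-bit.
double: tangent at (7, 13): λ = (3·7² + 12)/(2·13) ≡ 4/26. 26⁻¹ ≡ 6 (mod 31), so λ ≡ 4·6 ≡ 24.
  x = λ² - 7 - 7 = 576 - 14 ≡ 4; y = λ·(7 - 4) - 13 ≡ 28. → (4, 28)
add P: (4, 28) + (7, 13). λ = (13 - 28)/(7 - 4) ≡ 16/3 mod 31. 3⁻¹ ≡ 21 (mod 31), so λ ≡ 26.
  x = λ² - 4 - 7 = 676 - 11 ≡ 14; y = λ·(4 - 14) - 28 ≡ 22. → (14, 22)
double: tangent at (14, 22): λ = (3·14² + 12)/(2·22) ≡ 11/13. 13⁻¹ ≡ 12 (mod 31), so λ ≡ 11·12 ≡ 8.
  x = λ² - 14 - 14 = 64 - 28 ≡ 5; y = λ·(14 - 5) - 22 ≡ 19. → (5, 19)
add P: (5, 19) + (7, 13). λ = (13 - 19)/(7 - 5) ≡ 25/2 mod 31. 2⁻¹ ≡ 16 (mod 31), so λ ≡ 28.
  x = λ² - 5 - 7 = 784 - 12 ≡ 28; y = λ·(5 - 28) - 19 ≡ 19. → (28, 19)

(28, 19)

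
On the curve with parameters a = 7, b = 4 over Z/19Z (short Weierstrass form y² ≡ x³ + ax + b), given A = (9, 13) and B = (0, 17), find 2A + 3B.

First 2A:
Repeated addition: build up to 2A.
2A: tangent at (9, 13): λ = (3·9² + 7)/(2·13) ≡ 3/7. 7⁻¹ ≡ 11 (mod 19), so λ ≡ 3·11 ≡ 14.
  x = λ² - 9 - 9 = 196 - 18 ≡ 7; y = λ·(9 - 7) - 13 ≡ 15. → (7, 15)
2A = (7, 15).
Next 3B:
Repeated addition: build up to 3B.
2B: tangent at (0, 17): λ = (3·0² + 7)/(2·17) ≡ 7/15. 15⁻¹ ≡ 14 (mod 19), so λ ≡ 7·14 ≡ 3.
  x = λ² - 0 - 0 = 9 - 0 ≡ 9; y = λ·(0 - 9) - 17 ≡ 13. → (9, 13)
3B: (9, 13) + (0, 17). λ = (17 - 13)/(0 - 9) ≡ 4/10 mod 19. 10⁻¹ ≡ 2 (mod 19), so λ ≡ 8.
  x = λ² - 9 - 0 = 64 - 9 ≡ 17; y = λ·(9 - 17) - 13 ≡ 18. → (17, 18)
3B = (17, 18).
Finally 2A + 3B:
(7, 15) + (17, 18). λ = (18 - 15)/(17 - 7) ≡ 3/10 mod 19. 10⁻¹ ≡ 2 (mod 19), so λ ≡ 6.
  x = λ² - 7 - 17 = 36 - 24 ≡ 12; y = λ·(7 - 12) - 15 ≡ 12. → (12, 12)

(12, 12)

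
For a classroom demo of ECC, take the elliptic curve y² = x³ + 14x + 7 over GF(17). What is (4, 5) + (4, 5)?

(8, 11)

tangent at (4, 5): λ = (3·4² + 14)/(2·5) ≡ 11/10. 10⁻¹ ≡ 12 (mod 17), so λ ≡ 11·12 ≡ 13.
  x = λ² - 4 - 4 = 169 - 8 ≡ 8; y = λ·(4 - 8) - 5 ≡ 11. → (8, 11)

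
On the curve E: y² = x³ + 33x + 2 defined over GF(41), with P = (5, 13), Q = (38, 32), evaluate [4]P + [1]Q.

First 4P:
Double-and-add on 4 = (100)₂. Start with P = (5, 13) for the leading 1-bit.
double: tangent at (5, 13): λ = (3·5² + 33)/(2·13) ≡ 26/26. 26⁻¹ ≡ 30 (mod 41), so λ ≡ 26·30 ≡ 1.
  x = λ² - 5 - 5 = 1 - 10 ≡ 32; y = λ·(5 - 32) - 13 ≡ 1. → (32, 1)
double: tangent at (32, 1): λ = (3·32² + 33)/(2·1) ≡ 30/2. 2⁻¹ ≡ 21 (mod 41), so λ ≡ 30·21 ≡ 15.
  x = λ² - 32 - 32 = 225 - 64 ≡ 38; y = λ·(32 - 38) - 1 ≡ 32. → (38, 32)
4P = (38, 32).
Finally 4P + Q:
tangent at (38, 32): λ = (3·38² + 33)/(2·32) ≡ 19/23. 23⁻¹ ≡ 25 (mod 41) since 23·25 = 575 ≡ 1, so λ ≡ 19·25 ≡ 24.
  x = λ² - 38 - 38 = 576 - 76 ≡ 8; y = λ·(38 - 8) - 32 ≡ 32. → (8, 32)

(8, 32)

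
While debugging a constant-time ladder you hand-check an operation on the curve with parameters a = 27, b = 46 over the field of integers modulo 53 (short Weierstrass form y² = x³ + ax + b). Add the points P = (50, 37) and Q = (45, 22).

(50, 37) + (45, 22). λ = (22 - 37)/(45 - 50) ≡ 38/48 mod 53. 48⁻¹ ≡ 21 (mod 53), so λ ≡ 3.
  x = λ² - 50 - 45 = 9 - 95 ≡ 20; y = λ·(50 - 20) - 37 ≡ 0. → (20, 0)

(20, 0)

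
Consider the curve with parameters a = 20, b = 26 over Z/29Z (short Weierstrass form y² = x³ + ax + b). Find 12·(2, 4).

(9, 23)

Write P = (2, 4).
Repeated addition: build up to 12P.
2P: tangent at (2, 4): λ = (3·2² + 20)/(2·4) ≡ 3/8. 8⁻¹ ≡ 11 (mod 29) since 8·11 = 88 ≡ 1, so λ ≡ 3·11 ≡ 4.
  x = λ² - 2 - 2 = 16 - 4 ≡ 12; y = λ·(2 - 12) - 4 ≡ 14. → (12, 14)
3P: (12, 14) + (2, 4). λ = (4 - 14)/(2 - 12) ≡ 19/19 mod 29. 19⁻¹ ≡ 26 (mod 29) since 19·26 = 494 ≡ 1, so λ ≡ 1.
  x = λ² - 12 - 2 = 1 - 14 ≡ 16; y = λ·(12 - 16) - 14 ≡ 11. → (16, 11)
4P: (16, 11) + (2, 4). λ = (4 - 11)/(2 - 16) ≡ 22/15 mod 29. 15⁻¹ ≡ 2 (mod 29) since 15·2 = 30 ≡ 1, so λ ≡ 15.
  x = λ² - 16 - 2 = 225 - 18 ≡ 4; y = λ·(16 - 4) - 11 ≡ 24. → (4, 24)
5P: (4, 24) + (2, 4). λ = (4 - 24)/(2 - 4) ≡ 9/27 mod 29. 27⁻¹ ≡ 14 (mod 29), so λ ≡ 10.
  x = λ² - 4 - 2 = 100 - 6 ≡ 7; y = λ·(4 - 7) - 24 ≡ 4. → (7, 4)
6P: (7, 4) + (2, 4). λ = (4 - 4)/(2 - 7) ≡ 0/24 mod 29. 24⁻¹ ≡ 23 (mod 29), so λ ≡ 0.
  x = λ² - 7 - 2 = 0 - 9 ≡ 20; y = λ·(7 - 20) - 4 ≡ 25. → (20, 25)
7P: (20, 25) + (2, 4). λ = (4 - 25)/(2 - 20) ≡ 8/11 mod 29. 11⁻¹ ≡ 8 (mod 29) since 11·8 = 88 ≡ 1, so λ ≡ 6.
  x = λ² - 20 - 2 = 36 - 22 ≡ 14; y = λ·(20 - 14) - 25 ≡ 11. → (14, 11)
8P: (14, 11) + (2, 4). λ = (4 - 11)/(2 - 14) ≡ 22/17 mod 29. 17⁻¹ ≡ 12 (mod 29), so λ ≡ 3.
  x = λ² - 14 - 2 = 9 - 16 ≡ 22; y = λ·(14 - 22) - 11 ≡ 23. → (22, 23)
9P: (22, 23) + (2, 4). λ = (4 - 23)/(2 - 22) ≡ 10/9 mod 29. 9⁻¹ ≡ 13 (mod 29) since 9·13 = 117 ≡ 1, so λ ≡ 14.
  x = λ² - 22 - 2 = 196 - 24 ≡ 27; y = λ·(22 - 27) - 23 ≡ 23. → (27, 23)
10P: (27, 23) + (2, 4). λ = (4 - 23)/(2 - 27) ≡ 10/4 mod 29. 4⁻¹ ≡ 22 (mod 29) since 4·22 = 88 ≡ 1, so λ ≡ 17.
  x = λ² - 27 - 2 = 289 - 29 ≡ 28; y = λ·(27 - 28) - 23 ≡ 18. → (28, 18)
11P: (28, 18) + (2, 4). λ = (4 - 18)/(2 - 28) ≡ 15/3 mod 29. 3⁻¹ ≡ 10 (mod 29), so λ ≡ 5.
  x = λ² - 28 - 2 = 25 - 30 ≡ 24; y = λ·(28 - 24) - 18 ≡ 2. → (24, 2)
12P: (24, 2) + (2, 4). λ = (4 - 2)/(2 - 24) ≡ 2/7 mod 29. 7⁻¹ ≡ 25 (mod 29), so λ ≡ 21.
  x = λ² - 24 - 2 = 441 - 26 ≡ 9; y = λ·(24 - 9) - 2 ≡ 23. → (9, 23)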